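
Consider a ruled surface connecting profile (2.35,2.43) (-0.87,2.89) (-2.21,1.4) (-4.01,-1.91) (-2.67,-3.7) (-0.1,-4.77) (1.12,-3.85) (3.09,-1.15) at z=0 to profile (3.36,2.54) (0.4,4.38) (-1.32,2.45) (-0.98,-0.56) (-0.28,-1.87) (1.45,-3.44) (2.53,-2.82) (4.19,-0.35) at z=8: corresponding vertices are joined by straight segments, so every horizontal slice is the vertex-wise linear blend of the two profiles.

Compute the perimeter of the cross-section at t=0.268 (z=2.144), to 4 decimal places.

Perimeter at t=0.268: 21.7131

Cross-section at t=0.268: each vertex is (1-t)·p0[i] + t·p1[i].
  v1: (1-0.268)·(2.35,2.43) + 0.268·(3.36,2.54) = (2.6207,2.4595)
  v2: (1-0.268)·(-0.87,2.89) + 0.268·(0.4,4.38) = (-0.5296,3.2893)
  v3: (1-0.268)·(-2.21,1.4) + 0.268·(-1.32,2.45) = (-1.9715,1.6814)
  v4: (1-0.268)·(-4.01,-1.91) + 0.268·(-0.98,-0.56) = (-3.1980,-1.5482)
  v5: (1-0.268)·(-2.67,-3.7) + 0.268·(-0.28,-1.87) = (-2.0295,-3.2096)
  v6: (1-0.268)·(-0.1,-4.77) + 0.268·(1.45,-3.44) = (0.3154,-4.4136)
  v7: (1-0.268)·(1.12,-3.85) + 0.268·(2.53,-2.82) = (1.4979,-3.5740)
  v8: (1-0.268)·(3.09,-1.15) + 0.268·(4.19,-0.35) = (3.3848,-0.9356)
Perimeter = Σ |v_{i+1} − v_i|:
  edge 1→2: √(-3.1503² + 0.8298²) = 3.2578 (running 3.2578)
  edge 2→3: √(-1.4418² + -1.6079²) = 2.1597 (running 5.4175)
  edge 3→4: √(-1.2265² + -3.2296²) = 3.4546 (running 8.8721)
  edge 4→5: √(1.1685² + -1.6614²) = 2.0311 (running 10.9033)
  edge 5→6: √(2.3449² + -1.2040²) = 2.6359 (running 13.5392)
  edge 6→7: √(1.1825² + 0.8396²) = 1.4502 (running 14.9894)
  edge 7→8: √(1.8869² + 2.6384²) = 3.2437 (running 18.2331)
  edge 8→1: √(-0.7641² + 3.3951²) = 3.4800 (running 21.7131)
Perimeter = 21.7131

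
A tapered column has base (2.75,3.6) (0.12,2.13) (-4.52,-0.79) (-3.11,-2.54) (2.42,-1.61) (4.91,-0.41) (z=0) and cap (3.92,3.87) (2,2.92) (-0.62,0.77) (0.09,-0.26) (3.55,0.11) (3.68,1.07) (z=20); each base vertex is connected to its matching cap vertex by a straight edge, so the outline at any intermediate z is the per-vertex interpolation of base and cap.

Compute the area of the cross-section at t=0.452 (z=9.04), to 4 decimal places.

Cross-section at t=0.452: each vertex is (1-t)·p0[i] + t·p1[i].
  v1: (1-0.452)·(2.75,3.6) + 0.452·(3.92,3.87) = (3.2788,3.7220)
  v2: (1-0.452)·(0.12,2.13) + 0.452·(2,2.92) = (0.9698,2.4871)
  v3: (1-0.452)·(-4.52,-0.79) + 0.452·(-0.62,0.77) = (-2.7572,-0.0849)
  v4: (1-0.452)·(-3.11,-2.54) + 0.452·(0.09,-0.26) = (-1.6636,-1.5094)
  v5: (1-0.452)·(2.42,-1.61) + 0.452·(3.55,0.11) = (2.9308,-0.8326)
  v6: (1-0.452)·(4.91,-0.41) + 0.452·(3.68,1.07) = (4.3540,0.2590)
Shoelace sum Σ(x_i·y_{i+1} − x_{i+1}·y_i):
  i=1: 3.2788·2.4871 − 0.9698·3.7220 = +4.5453 (running +4.5453)
  i=2: 0.9698·-0.0849 − -2.7572·2.4871 = +6.7751 (running +11.3203)
  i=3: -2.7572·-1.5094 − -1.6636·-0.0849 = +4.0206 (running +15.3409)
  i=4: -1.6636·-0.8326 − 2.9308·-1.5094 = +5.8089 (running +21.1498)
  i=5: 2.9308·0.2590 − 4.3540·-0.8326 = +4.3839 (running +25.5337)
  i=6: 4.3540·3.7220 − 3.2788·0.2590 = +15.3568 (running +40.8906)
Area = |Σ|/2 = |40.8906|/2 = 20.4453

Area at t=0.452: 20.4453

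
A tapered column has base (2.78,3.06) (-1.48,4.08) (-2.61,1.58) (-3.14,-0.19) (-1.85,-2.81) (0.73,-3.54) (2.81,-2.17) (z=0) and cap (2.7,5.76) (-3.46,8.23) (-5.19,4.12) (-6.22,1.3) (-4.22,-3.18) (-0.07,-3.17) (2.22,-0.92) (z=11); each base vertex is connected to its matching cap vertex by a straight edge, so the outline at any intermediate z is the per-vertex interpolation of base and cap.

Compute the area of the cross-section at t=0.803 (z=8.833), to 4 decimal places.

Cross-section at t=0.803: each vertex is (1-t)·p0[i] + t·p1[i].
  v1: (1-0.803)·(2.78,3.06) + 0.803·(2.7,5.76) = (2.7158,5.2281)
  v2: (1-0.803)·(-1.48,4.08) + 0.803·(-3.46,8.23) = (-3.0699,7.4125)
  v3: (1-0.803)·(-2.61,1.58) + 0.803·(-5.19,4.12) = (-4.6817,3.6196)
  v4: (1-0.803)·(-3.14,-0.19) + 0.803·(-6.22,1.3) = (-5.6132,1.0065)
  v5: (1-0.803)·(-1.85,-2.81) + 0.803·(-4.22,-3.18) = (-3.7531,-3.1071)
  v6: (1-0.803)·(0.73,-3.54) + 0.803·(-0.07,-3.17) = (0.0876,-3.2429)
  v7: (1-0.803)·(2.81,-2.17) + 0.803·(2.22,-0.92) = (2.3362,-1.1663)
Shoelace sum Σ(x_i·y_{i+1} − x_{i+1}·y_i):
  i=1: 2.7158·7.4125 − -3.0699·5.2281 = +36.1804 (running +36.1804)
  i=2: -3.0699·3.6196 − -4.6817·7.4125 = +23.5911 (running +59.7715)
  i=3: -4.6817·1.0065 − -5.6132·3.6196 = +15.6058 (running +75.3773)
  i=4: -5.6132·-3.1071 − -3.7531·1.0065 = +21.2183 (running +96.5956)
  i=5: -3.7531·-3.2429 − 0.0876·-3.1071 = +12.4431 (running +109.0388)
  i=6: 0.0876·-1.1663 − 2.3362·-3.2429 = +7.4740 (running +116.5127)
  i=7: 2.3362·5.2281 − 2.7158·-1.1663 = +15.3813 (running +131.8940)
Area = |Σ|/2 = |131.8940|/2 = 65.9470

Area at t=0.803: 65.9470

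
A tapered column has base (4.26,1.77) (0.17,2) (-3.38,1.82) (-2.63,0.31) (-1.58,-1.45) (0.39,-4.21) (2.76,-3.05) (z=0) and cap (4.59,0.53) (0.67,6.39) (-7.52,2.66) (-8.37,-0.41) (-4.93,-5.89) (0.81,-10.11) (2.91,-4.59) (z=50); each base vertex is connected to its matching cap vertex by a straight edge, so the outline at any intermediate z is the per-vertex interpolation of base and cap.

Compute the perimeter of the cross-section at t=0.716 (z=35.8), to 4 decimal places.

Perimeter at t=0.716: 37.2041

Cross-section at t=0.716: each vertex is (1-t)·p0[i] + t·p1[i].
  v1: (1-0.716)·(4.26,1.77) + 0.716·(4.59,0.53) = (4.4963,0.8822)
  v2: (1-0.716)·(0.17,2) + 0.716·(0.67,6.39) = (0.5280,5.1432)
  v3: (1-0.716)·(-3.38,1.82) + 0.716·(-7.52,2.66) = (-6.3442,2.4214)
  v4: (1-0.716)·(-2.63,0.31) + 0.716·(-8.37,-0.41) = (-6.7398,-0.2055)
  v5: (1-0.716)·(-1.58,-1.45) + 0.716·(-4.93,-5.89) = (-3.9786,-4.6290)
  v6: (1-0.716)·(0.39,-4.21) + 0.716·(0.81,-10.11) = (0.6907,-8.4344)
  v7: (1-0.716)·(2.76,-3.05) + 0.716·(2.91,-4.59) = (2.8674,-4.1526)
Perimeter = Σ |v_{i+1} − v_i|:
  edge 1→2: √(-3.9683² + 4.2611²) = 5.8227 (running 5.8227)
  edge 2→3: √(-6.8722² + -2.7218²) = 7.3916 (running 13.2143)
  edge 3→4: √(-0.3956² + -2.6270²) = 2.6566 (running 15.8709)
  edge 4→5: √(2.7612² + -4.4235²) = 5.2146 (running 21.0855)
  edge 5→6: √(4.6693² + -3.8054²) = 6.0236 (running 27.1091)
  edge 6→7: √(2.1767² + 4.2818²) = 4.8033 (running 31.9123)
  edge 7→1: √(1.6289² + 5.0348²) = 5.2917 (running 37.2041)
Perimeter = 37.2041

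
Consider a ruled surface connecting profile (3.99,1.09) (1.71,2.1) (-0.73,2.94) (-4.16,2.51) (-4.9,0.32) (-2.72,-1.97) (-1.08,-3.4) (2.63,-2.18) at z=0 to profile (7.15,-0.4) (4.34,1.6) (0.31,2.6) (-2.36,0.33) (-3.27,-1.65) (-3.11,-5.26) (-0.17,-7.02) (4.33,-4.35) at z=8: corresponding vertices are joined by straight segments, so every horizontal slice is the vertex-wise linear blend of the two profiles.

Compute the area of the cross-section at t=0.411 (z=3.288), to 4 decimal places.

Area at t=0.411: 47.6585

Cross-section at t=0.411: each vertex is (1-t)·p0[i] + t·p1[i].
  v1: (1-0.411)·(3.99,1.09) + 0.411·(7.15,-0.4) = (5.2888,0.4776)
  v2: (1-0.411)·(1.71,2.1) + 0.411·(4.34,1.6) = (2.7909,1.8945)
  v3: (1-0.411)·(-0.73,2.94) + 0.411·(0.31,2.6) = (-0.3026,2.8003)
  v4: (1-0.411)·(-4.16,2.51) + 0.411·(-2.36,0.33) = (-3.4202,1.6140)
  v5: (1-0.411)·(-4.9,0.32) + 0.411·(-3.27,-1.65) = (-4.2301,-0.4897)
  v6: (1-0.411)·(-2.72,-1.97) + 0.411·(-3.11,-5.26) = (-2.8803,-3.3222)
  v7: (1-0.411)·(-1.08,-3.4) + 0.411·(-0.17,-7.02) = (-0.7060,-4.8878)
  v8: (1-0.411)·(2.63,-2.18) + 0.411·(4.33,-4.35) = (3.3287,-3.0719)
Shoelace sum Σ(x_i·y_{i+1} − x_{i+1}·y_i):
  i=1: 5.2888·1.8945 − 2.7909·0.4776 = +8.6866 (running +8.6866)
  i=2: 2.7909·2.8003 − -0.3026·1.8945 = +8.3885 (running +17.0751)
  i=3: -0.3026·1.6140 − -3.4202·2.8003 = +9.0891 (running +26.1642)
  i=4: -3.4202·-0.4897 − -4.2301·1.6140 = +8.5022 (running +34.6664)
  i=5: -4.2301·-3.3222 − -2.8803·-0.4897 = +12.6427 (running +47.3091)
  i=6: -2.8803·-4.8878 − -0.7060·-3.3222 = +11.7329 (running +59.0420)
  i=7: -0.7060·-3.0719 − 3.3287·-4.8878 = +18.4388 (running +77.4808)
  i=8: 3.3287·0.4776 − 5.2888·-3.0719 = +17.8362 (running +95.3170)
Area = |Σ|/2 = |95.3170|/2 = 47.6585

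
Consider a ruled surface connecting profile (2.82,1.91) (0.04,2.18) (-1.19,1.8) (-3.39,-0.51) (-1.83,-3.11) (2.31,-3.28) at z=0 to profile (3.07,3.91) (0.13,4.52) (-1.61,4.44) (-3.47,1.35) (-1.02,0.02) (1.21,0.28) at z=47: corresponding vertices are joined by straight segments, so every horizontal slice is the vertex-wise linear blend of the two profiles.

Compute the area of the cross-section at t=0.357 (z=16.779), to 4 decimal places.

Cross-section at t=0.357: each vertex is (1-t)·p0[i] + t·p1[i].
  v1: (1-0.357)·(2.82,1.91) + 0.357·(3.07,3.91) = (2.9092,2.6240)
  v2: (1-0.357)·(0.04,2.18) + 0.357·(0.13,4.52) = (0.0721,3.0154)
  v3: (1-0.357)·(-1.19,1.8) + 0.357·(-1.61,4.44) = (-1.3399,2.7425)
  v4: (1-0.357)·(-3.39,-0.51) + 0.357·(-3.47,1.35) = (-3.4186,0.1540)
  v5: (1-0.357)·(-1.83,-3.11) + 0.357·(-1.02,0.02) = (-1.5408,-1.9926)
  v6: (1-0.357)·(2.31,-3.28) + 0.357·(1.21,0.28) = (1.9173,-2.0091)
Shoelace sum Σ(x_i·y_{i+1} − x_{i+1}·y_i):
  i=1: 2.9092·3.0154 − 0.0721·2.6240 = +8.5832 (running +8.5832)
  i=2: 0.0721·2.7425 − -1.3399·3.0154 = +4.2382 (running +12.8215)
  i=3: -1.3399·0.1540 − -3.4186·2.7425 = +9.1690 (running +21.9904)
  i=4: -3.4186·-1.9926 − -1.5408·0.1540 = +7.0491 (running +29.0395)
  i=5: -1.5408·-2.0091 − 1.9173·-1.9926 = +6.9160 (running +35.9556)
  i=6: 1.9173·2.6240 − 2.9092·-2.0091 = +10.8759 (running +46.8315)
Area = |Σ|/2 = |46.8315|/2 = 23.4157

Area at t=0.357: 23.4157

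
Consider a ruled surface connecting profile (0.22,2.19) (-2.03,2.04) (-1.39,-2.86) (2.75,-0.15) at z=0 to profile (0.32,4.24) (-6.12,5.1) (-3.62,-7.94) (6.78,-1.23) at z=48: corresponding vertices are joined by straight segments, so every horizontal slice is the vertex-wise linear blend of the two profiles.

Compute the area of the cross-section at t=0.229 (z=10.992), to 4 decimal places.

Area at t=0.229: 25.5484

Cross-section at t=0.229: each vertex is (1-t)·p0[i] + t·p1[i].
  v1: (1-0.229)·(0.22,2.19) + 0.229·(0.32,4.24) = (0.2429,2.6595)
  v2: (1-0.229)·(-2.03,2.04) + 0.229·(-6.12,5.1) = (-2.9666,2.7407)
  v3: (1-0.229)·(-1.39,-2.86) + 0.229·(-3.62,-7.94) = (-1.9007,-4.0233)
  v4: (1-0.229)·(2.75,-0.15) + 0.229·(6.78,-1.23) = (3.6729,-0.3973)
Shoelace sum Σ(x_i·y_{i+1} − x_{i+1}·y_i):
  i=1: 0.2429·2.7407 − -2.9666·2.6595 = +8.5553 (running +8.5553)
  i=2: -2.9666·-4.0233 − -1.9007·2.7407 = +17.1449 (running +25.7001)
  i=3: -1.9007·-0.3973 − 3.6729·-4.0233 = +15.5323 (running +41.2324)
  i=4: 3.6729·2.6595 − 0.2429·-0.3973 = +9.8643 (running +51.0968)
Area = |Σ|/2 = |51.0968|/2 = 25.5484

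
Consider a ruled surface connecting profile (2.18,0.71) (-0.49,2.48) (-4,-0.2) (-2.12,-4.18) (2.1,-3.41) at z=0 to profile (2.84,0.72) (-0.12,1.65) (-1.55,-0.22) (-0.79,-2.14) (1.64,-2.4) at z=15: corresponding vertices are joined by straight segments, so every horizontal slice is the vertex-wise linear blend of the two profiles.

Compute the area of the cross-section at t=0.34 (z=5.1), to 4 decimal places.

Area at t=0.34: 21.9635

Cross-section at t=0.34: each vertex is (1-t)·p0[i] + t·p1[i].
  v1: (1-0.34)·(2.18,0.71) + 0.34·(2.84,0.72) = (2.4044,0.7134)
  v2: (1-0.34)·(-0.49,2.48) + 0.34·(-0.12,1.65) = (-0.3642,2.1978)
  v3: (1-0.34)·(-4,-0.2) + 0.34·(-1.55,-0.22) = (-3.1670,-0.2068)
  v4: (1-0.34)·(-2.12,-4.18) + 0.34·(-0.79,-2.14) = (-1.6678,-3.4864)
  v5: (1-0.34)·(2.1,-3.41) + 0.34·(1.64,-2.4) = (1.9436,-3.0666)
Shoelace sum Σ(x_i·y_{i+1} − x_{i+1}·y_i):
  i=1: 2.4044·2.1978 − -0.3642·0.7134 = +5.5442 (running +5.5442)
  i=2: -0.3642·-0.2068 − -3.1670·2.1978 = +7.0357 (running +12.5800)
  i=3: -3.1670·-3.4864 − -1.6678·-0.2068 = +10.6965 (running +23.2765)
  i=4: -1.6678·-3.0666 − 1.9436·-3.4864 = +11.8906 (running +35.1671)
  i=5: 1.9436·0.7134 − 2.4044·-3.0666 = +8.7599 (running +43.9270)
Area = |Σ|/2 = |43.9270|/2 = 21.9635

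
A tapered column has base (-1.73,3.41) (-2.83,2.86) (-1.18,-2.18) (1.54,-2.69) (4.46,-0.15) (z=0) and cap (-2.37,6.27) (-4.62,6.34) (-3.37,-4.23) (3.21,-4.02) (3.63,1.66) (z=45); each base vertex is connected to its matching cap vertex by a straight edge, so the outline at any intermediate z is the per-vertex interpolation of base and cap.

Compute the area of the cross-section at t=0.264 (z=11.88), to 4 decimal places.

Area at t=0.264: 32.3899

Cross-section at t=0.264: each vertex is (1-t)·p0[i] + t·p1[i].
  v1: (1-0.264)·(-1.73,3.41) + 0.264·(-2.37,6.27) = (-1.8990,4.1650)
  v2: (1-0.264)·(-2.83,2.86) + 0.264·(-4.62,6.34) = (-3.3026,3.7787)
  v3: (1-0.264)·(-1.18,-2.18) + 0.264·(-3.37,-4.23) = (-1.7582,-2.7212)
  v4: (1-0.264)·(1.54,-2.69) + 0.264·(3.21,-4.02) = (1.9809,-3.0411)
  v5: (1-0.264)·(4.46,-0.15) + 0.264·(3.63,1.66) = (4.2409,0.3278)
Shoelace sum Σ(x_i·y_{i+1} − x_{i+1}·y_i):
  i=1: -1.8990·3.7787 − -3.3026·4.1650 = +6.5797 (running +6.5797)
  i=2: -3.3026·-2.7212 − -1.7582·3.7787 = +15.6305 (running +22.2102)
  i=3: -1.7582·-3.0411 − 1.9809·-2.7212 = +10.7371 (running +32.9473)
  i=4: 1.9809·0.3278 − 4.2409·-3.0411 = +13.5464 (running +46.4938)
  i=5: 4.2409·4.1650 − -1.8990·0.3278 = +18.2860 (running +64.7797)
Area = |Σ|/2 = |64.7797|/2 = 32.3899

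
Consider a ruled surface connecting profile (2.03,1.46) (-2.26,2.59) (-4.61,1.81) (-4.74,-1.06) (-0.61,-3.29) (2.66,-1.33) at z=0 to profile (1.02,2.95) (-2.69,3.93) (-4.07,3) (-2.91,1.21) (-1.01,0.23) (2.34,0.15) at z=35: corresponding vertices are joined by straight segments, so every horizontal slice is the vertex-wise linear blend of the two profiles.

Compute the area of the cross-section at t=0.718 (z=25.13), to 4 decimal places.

Area at t=0.718: 18.8619

Cross-section at t=0.718: each vertex is (1-t)·p0[i] + t·p1[i].
  v1: (1-0.718)·(2.03,1.46) + 0.718·(1.02,2.95) = (1.3048,2.5298)
  v2: (1-0.718)·(-2.26,2.59) + 0.718·(-2.69,3.93) = (-2.5687,3.5521)
  v3: (1-0.718)·(-4.61,1.81) + 0.718·(-4.07,3) = (-4.2223,2.6644)
  v4: (1-0.718)·(-4.74,-1.06) + 0.718·(-2.91,1.21) = (-3.4261,0.5699)
  v5: (1-0.718)·(-0.61,-3.29) + 0.718·(-1.01,0.23) = (-0.8972,-0.7626)
  v6: (1-0.718)·(2.66,-1.33) + 0.718·(2.34,0.15) = (2.4302,-0.2674)
Shoelace sum Σ(x_i·y_{i+1} − x_{i+1}·y_i):
  i=1: 1.3048·3.5521 − -2.5687·2.5298 = +11.1333 (running +11.1333)
  i=2: -2.5687·2.6644 − -4.2223·3.5521 = +8.1538 (running +19.2872)
  i=3: -4.2223·0.5699 − -3.4261·2.6644 = +6.7224 (running +26.0095)
  i=4: -3.4261·-0.7626 − -0.8972·0.5699 = +3.1241 (running +29.1337)
  i=5: -0.8972·-0.2674 − 2.4302·-0.7626 = +2.0933 (running +31.2269)
  i=6: 2.4302·2.5298 − 1.3048·-0.2674 = +6.4969 (running +37.7239)
Area = |Σ|/2 = |37.7239|/2 = 18.8619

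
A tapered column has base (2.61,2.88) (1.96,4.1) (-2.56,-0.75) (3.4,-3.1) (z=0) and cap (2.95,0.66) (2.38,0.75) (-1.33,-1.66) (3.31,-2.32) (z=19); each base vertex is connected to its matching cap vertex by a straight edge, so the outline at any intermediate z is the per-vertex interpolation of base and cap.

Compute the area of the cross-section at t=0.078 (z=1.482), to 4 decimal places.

Cross-section at t=0.078: each vertex is (1-t)·p0[i] + t·p1[i].
  v1: (1-0.078)·(2.61,2.88) + 0.078·(2.95,0.66) = (2.6365,2.7068)
  v2: (1-0.078)·(1.96,4.1) + 0.078·(2.38,0.75) = (1.9928,3.8387)
  v3: (1-0.078)·(-2.56,-0.75) + 0.078·(-1.33,-1.66) = (-2.4641,-0.8210)
  v4: (1-0.078)·(3.4,-3.1) + 0.078·(3.31,-2.32) = (3.3930,-3.0392)
Shoelace sum Σ(x_i·y_{i+1} − x_{i+1}·y_i):
  i=1: 2.6365·3.8387 − 1.9928·2.7068 = +4.7267 (running +4.7267)
  i=2: 1.9928·-0.8210 − -2.4641·3.8387 = +7.8228 (running +12.5495)
  i=3: -2.4641·-3.0392 − 3.3930·-0.8210 = +10.2742 (running +22.8237)
  i=4: 3.3930·2.7068 − 2.6365·-3.0392 = +17.1971 (running +40.0208)
Area = |Σ|/2 = |40.0208|/2 = 20.0104

Area at t=0.078: 20.0104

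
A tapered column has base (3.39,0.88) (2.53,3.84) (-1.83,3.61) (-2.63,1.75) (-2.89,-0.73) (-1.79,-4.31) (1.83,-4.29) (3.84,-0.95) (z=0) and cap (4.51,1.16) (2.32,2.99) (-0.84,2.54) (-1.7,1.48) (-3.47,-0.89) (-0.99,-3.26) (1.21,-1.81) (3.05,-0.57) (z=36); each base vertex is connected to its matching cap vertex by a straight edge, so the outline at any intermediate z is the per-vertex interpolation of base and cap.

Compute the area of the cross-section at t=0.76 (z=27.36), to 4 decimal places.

Area at t=0.76: 31.5345

Cross-section at t=0.76: each vertex is (1-t)·p0[i] + t·p1[i].
  v1: (1-0.76)·(3.39,0.88) + 0.76·(4.51,1.16) = (4.2412,1.0928)
  v2: (1-0.76)·(2.53,3.84) + 0.76·(2.32,2.99) = (2.3704,3.1940)
  v3: (1-0.76)·(-1.83,3.61) + 0.76·(-0.84,2.54) = (-1.0776,2.7968)
  v4: (1-0.76)·(-2.63,1.75) + 0.76·(-1.7,1.48) = (-1.9232,1.5448)
  v5: (1-0.76)·(-2.89,-0.73) + 0.76·(-3.47,-0.89) = (-3.3308,-0.8516)
  v6: (1-0.76)·(-1.79,-4.31) + 0.76·(-0.99,-3.26) = (-1.1820,-3.5120)
  v7: (1-0.76)·(1.83,-4.29) + 0.76·(1.21,-1.81) = (1.3588,-2.4052)
  v8: (1-0.76)·(3.84,-0.95) + 0.76·(3.05,-0.57) = (3.2396,-0.6612)
Shoelace sum Σ(x_i·y_{i+1} − x_{i+1}·y_i):
  i=1: 4.2412·3.1940 − 2.3704·1.0928 = +10.9560 (running +10.9560)
  i=2: 2.3704·2.7968 − -1.0776·3.1940 = +10.0714 (running +21.0274)
  i=3: -1.0776·1.5448 − -1.9232·2.7968 = +3.7141 (running +24.7415)
  i=4: -1.9232·-0.8516 − -3.3308·1.5448 = +6.7832 (running +31.5248)
  i=5: -3.3308·-3.5120 − -1.1820·-0.8516 = +10.6912 (running +42.2159)
  i=6: -1.1820·-2.4052 − 1.3588·-3.5120 = +7.6151 (running +49.8310)
  i=7: 1.3588·-0.6612 − 3.2396·-2.4052 = +6.8934 (running +56.7244)
  i=8: 3.2396·1.0928 − 4.2412·-0.6612 = +6.3445 (running +63.0689)
Area = |Σ|/2 = |63.0689|/2 = 31.5345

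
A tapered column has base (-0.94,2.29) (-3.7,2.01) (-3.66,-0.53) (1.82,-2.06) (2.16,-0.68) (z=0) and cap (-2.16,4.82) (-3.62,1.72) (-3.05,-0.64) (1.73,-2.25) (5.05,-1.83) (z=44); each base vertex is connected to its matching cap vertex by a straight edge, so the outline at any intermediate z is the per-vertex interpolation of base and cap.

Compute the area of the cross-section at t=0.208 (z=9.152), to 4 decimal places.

Cross-section at t=0.208: each vertex is (1-t)·p0[i] + t·p1[i].
  v1: (1-0.208)·(-0.94,2.29) + 0.208·(-2.16,4.82) = (-1.1938,2.8162)
  v2: (1-0.208)·(-3.7,2.01) + 0.208·(-3.62,1.72) = (-3.6834,1.9497)
  v3: (1-0.208)·(-3.66,-0.53) + 0.208·(-3.05,-0.64) = (-3.5331,-0.5529)
  v4: (1-0.208)·(1.82,-2.06) + 0.208·(1.73,-2.25) = (1.8013,-2.0995)
  v5: (1-0.208)·(2.16,-0.68) + 0.208·(5.05,-1.83) = (2.7611,-0.9192)
Shoelace sum Σ(x_i·y_{i+1} − x_{i+1}·y_i):
  i=1: -1.1938·1.9497 − -3.6834·2.8162 = +8.0458 (running +8.0458)
  i=2: -3.6834·-0.5529 − -3.5331·1.9497 = +8.9249 (running +16.9707)
  i=3: -3.5331·-2.0995 − 1.8013·-0.5529 = +8.4137 (running +25.3844)
  i=4: 1.8013·-0.9192 − 2.7611·-2.0995 = +4.1413 (running +29.5257)
  i=5: 2.7611·2.8162 − -1.1938·-0.9192 = +6.6787 (running +36.2044)
Area = |Σ|/2 = |36.2044|/2 = 18.1022

Area at t=0.208: 18.1022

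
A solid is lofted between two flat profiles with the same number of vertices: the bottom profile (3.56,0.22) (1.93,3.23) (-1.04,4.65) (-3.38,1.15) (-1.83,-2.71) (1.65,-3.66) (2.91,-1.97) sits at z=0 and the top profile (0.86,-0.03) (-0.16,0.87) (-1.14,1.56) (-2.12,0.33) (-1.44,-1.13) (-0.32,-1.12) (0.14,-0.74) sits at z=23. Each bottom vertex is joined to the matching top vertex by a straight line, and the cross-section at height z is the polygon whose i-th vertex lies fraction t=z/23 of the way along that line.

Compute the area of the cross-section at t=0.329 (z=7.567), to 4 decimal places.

Cross-section at t=0.329: each vertex is (1-t)·p0[i] + t·p1[i].
  v1: (1-0.329)·(3.56,0.22) + 0.329·(0.86,-0.03) = (2.6717,0.1378)
  v2: (1-0.329)·(1.93,3.23) + 0.329·(-0.16,0.87) = (1.2424,2.4536)
  v3: (1-0.329)·(-1.04,4.65) + 0.329·(-1.14,1.56) = (-1.0729,3.6334)
  v4: (1-0.329)·(-3.38,1.15) + 0.329·(-2.12,0.33) = (-2.9655,0.8802)
  v5: (1-0.329)·(-1.83,-2.71) + 0.329·(-1.44,-1.13) = (-1.7017,-2.1902)
  v6: (1-0.329)·(1.65,-3.66) + 0.329·(-0.32,-1.12) = (1.0019,-2.8243)
  v7: (1-0.329)·(2.91,-1.97) + 0.329·(0.14,-0.74) = (1.9987,-1.5653)
Shoelace sum Σ(x_i·y_{i+1} − x_{i+1}·y_i):
  i=1: 2.6717·2.4536 − 1.2424·0.1378 = +6.3840 (running +6.3840)
  i=2: 1.2424·3.6334 − -1.0729·2.4536 = +7.1465 (running +13.5305)
  i=3: -1.0729·0.8802 − -2.9655·3.6334 = +9.8303 (running +23.3608)
  i=4: -2.9655·-2.1902 − -1.7017·0.8802 = +7.9928 (running +31.3536)
  i=5: -1.7017·-2.8243 − 1.0019·-2.1902 = +7.0004 (running +38.3540)
  i=6: 1.0019·-1.5653 − 1.9987·-2.8243 = +4.0767 (running +42.4307)
  i=7: 1.9987·0.1378 − 2.6717·-1.5653 = +4.4574 (running +46.8881)
Area = |Σ|/2 = |46.8881|/2 = 23.4440

Area at t=0.329: 23.4440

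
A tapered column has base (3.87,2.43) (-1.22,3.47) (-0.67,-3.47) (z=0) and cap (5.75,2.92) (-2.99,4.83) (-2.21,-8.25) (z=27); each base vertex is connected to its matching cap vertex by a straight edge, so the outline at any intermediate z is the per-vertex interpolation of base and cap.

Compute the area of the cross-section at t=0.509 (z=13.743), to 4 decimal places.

Area at t=0.509: 34.4714

Cross-section at t=0.509: each vertex is (1-t)·p0[i] + t·p1[i].
  v1: (1-0.509)·(3.87,2.43) + 0.509·(5.75,2.92) = (4.8269,2.6794)
  v2: (1-0.509)·(-1.22,3.47) + 0.509·(-2.99,4.83) = (-2.1209,4.1622)
  v3: (1-0.509)·(-0.67,-3.47) + 0.509·(-2.21,-8.25) = (-1.4539,-5.9030)
Shoelace sum Σ(x_i·y_{i+1} − x_{i+1}·y_i):
  i=1: 4.8269·4.1622 − -2.1209·2.6794 = +25.7736 (running +25.7736)
  i=2: -2.1209·-5.9030 − -1.4539·4.1622 = +18.5712 (running +44.3448)
  i=3: -1.4539·2.6794 − 4.8269·-5.9030 = +24.5979 (running +68.9428)
Area = |Σ|/2 = |68.9428|/2 = 34.4714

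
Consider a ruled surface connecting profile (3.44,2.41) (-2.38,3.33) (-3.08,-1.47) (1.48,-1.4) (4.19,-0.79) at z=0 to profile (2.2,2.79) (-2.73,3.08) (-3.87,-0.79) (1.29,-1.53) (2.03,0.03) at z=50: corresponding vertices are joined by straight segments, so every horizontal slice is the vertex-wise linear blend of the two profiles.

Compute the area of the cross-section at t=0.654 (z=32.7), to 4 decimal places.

Cross-section at t=0.654: each vertex is (1-t)·p0[i] + t·p1[i].
  v1: (1-0.654)·(3.44,2.41) + 0.654·(2.2,2.79) = (2.6290,2.6585)
  v2: (1-0.654)·(-2.38,3.33) + 0.654·(-2.73,3.08) = (-2.6089,3.1665)
  v3: (1-0.654)·(-3.08,-1.47) + 0.654·(-3.87,-0.79) = (-3.5967,-1.0253)
  v4: (1-0.654)·(1.48,-1.4) + 0.654·(1.29,-1.53) = (1.3557,-1.4850)
  v5: (1-0.654)·(4.19,-0.79) + 0.654·(2.03,0.03) = (2.7774,-0.2537)
Shoelace sum Σ(x_i·y_{i+1} − x_{i+1}·y_i):
  i=1: 2.6290·3.1665 − -2.6089·2.6585 = +15.2607 (running +15.2607)
  i=2: -2.6089·-1.0253 − -3.5967·3.1665 = +14.0637 (running +29.3243)
  i=3: -3.5967·-1.4850 − 1.3557·-1.0253 = +6.7311 (running +36.0555)
  i=4: 1.3557·-0.2537 − 2.7774·-1.4850 = +3.7805 (running +39.8359)
  i=5: 2.7774·2.6585 − 2.6290·-0.2537 = +8.0507 (running +47.8866)
Area = |Σ|/2 = |47.8866|/2 = 23.9433

Area at t=0.654: 23.9433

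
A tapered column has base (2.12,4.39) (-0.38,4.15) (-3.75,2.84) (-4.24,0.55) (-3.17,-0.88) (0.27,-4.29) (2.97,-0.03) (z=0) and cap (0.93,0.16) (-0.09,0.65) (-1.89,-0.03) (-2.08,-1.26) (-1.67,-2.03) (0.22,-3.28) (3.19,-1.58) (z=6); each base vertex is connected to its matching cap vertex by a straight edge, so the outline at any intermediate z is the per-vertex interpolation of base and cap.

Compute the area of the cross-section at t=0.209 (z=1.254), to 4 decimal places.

Cross-section at t=0.209: each vertex is (1-t)·p0[i] + t·p1[i].
  v1: (1-0.209)·(2.12,4.39) + 0.209·(0.93,0.16) = (1.8713,3.5059)
  v2: (1-0.209)·(-0.38,4.15) + 0.209·(-0.09,0.65) = (-0.3194,3.4185)
  v3: (1-0.209)·(-3.75,2.84) + 0.209·(-1.89,-0.03) = (-3.3613,2.2402)
  v4: (1-0.209)·(-4.24,0.55) + 0.209·(-2.08,-1.26) = (-3.7886,0.1717)
  v5: (1-0.209)·(-3.17,-0.88) + 0.209·(-1.67,-2.03) = (-2.8565,-1.1203)
  v6: (1-0.209)·(0.27,-4.29) + 0.209·(0.22,-3.28) = (0.2596,-4.0789)
  v7: (1-0.209)·(2.97,-0.03) + 0.209·(3.19,-1.58) = (3.0160,-0.3539)
Shoelace sum Σ(x_i·y_{i+1} − x_{i+1}·y_i):
  i=1: 1.8713·3.4185 − -0.3194·3.5059 = +7.5168 (running +7.5168)
  i=2: -0.3194·2.2402 − -3.3613·3.4185 = +10.7750 (running +18.2917)
  i=3: -3.3613·0.1717 − -3.7886·2.2402 = +7.9099 (running +26.2016)
  i=4: -3.7886·-1.1203 − -2.8565·0.1717 = +4.7350 (running +30.9366)
  i=5: -2.8565·-4.0789 − 0.2596·-1.1203 = +11.9422 (running +42.8788)
  i=6: 0.2596·-0.3539 − 3.0160·-4.0789 = +12.2100 (running +55.0888)
  i=7: 3.0160·3.5059 − 1.8713·-0.3539 = +11.2362 (running +66.3250)
Area = |Σ|/2 = |66.3250|/2 = 33.1625

Area at t=0.209: 33.1625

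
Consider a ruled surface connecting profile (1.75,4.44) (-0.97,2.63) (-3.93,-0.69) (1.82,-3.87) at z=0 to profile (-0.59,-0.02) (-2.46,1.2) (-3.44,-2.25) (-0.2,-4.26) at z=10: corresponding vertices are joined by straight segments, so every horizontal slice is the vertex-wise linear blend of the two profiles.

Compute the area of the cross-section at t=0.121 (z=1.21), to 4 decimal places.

Area at t=0.121: 23.5249

Cross-section at t=0.121: each vertex is (1-t)·p0[i] + t·p1[i].
  v1: (1-0.121)·(1.75,4.44) + 0.121·(-0.59,-0.02) = (1.4669,3.9003)
  v2: (1-0.121)·(-0.97,2.63) + 0.121·(-2.46,1.2) = (-1.1503,2.4570)
  v3: (1-0.121)·(-3.93,-0.69) + 0.121·(-3.44,-2.25) = (-3.8707,-0.8788)
  v4: (1-0.121)·(1.82,-3.87) + 0.121·(-0.2,-4.26) = (1.5756,-3.9172)
Shoelace sum Σ(x_i·y_{i+1} − x_{i+1}·y_i):
  i=1: 1.4669·2.4570 − -1.1503·3.9003 = +8.0906 (running +8.0906)
  i=2: -1.1503·-0.8788 − -3.8707·2.4570 = +10.5210 (running +18.6116)
  i=3: -3.8707·-3.9172 − 1.5756·-0.8788 = +16.5469 (running +35.1585)
  i=4: 1.5756·3.9003 − 1.4669·-3.9172 = +11.8913 (running +47.0497)
Area = |Σ|/2 = |47.0497|/2 = 23.5249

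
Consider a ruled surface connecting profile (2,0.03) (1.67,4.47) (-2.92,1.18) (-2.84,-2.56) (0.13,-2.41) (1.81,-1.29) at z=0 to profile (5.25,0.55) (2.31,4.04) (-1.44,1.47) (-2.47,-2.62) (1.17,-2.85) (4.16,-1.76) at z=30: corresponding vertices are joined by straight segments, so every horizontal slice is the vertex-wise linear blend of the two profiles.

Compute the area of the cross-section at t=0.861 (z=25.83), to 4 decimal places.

Area at t=0.861: 32.5308

Cross-section at t=0.861: each vertex is (1-t)·p0[i] + t·p1[i].
  v1: (1-0.861)·(2,0.03) + 0.861·(5.25,0.55) = (4.7982,0.4777)
  v2: (1-0.861)·(1.67,4.47) + 0.861·(2.31,4.04) = (2.2210,4.0998)
  v3: (1-0.861)·(-2.92,1.18) + 0.861·(-1.44,1.47) = (-1.6457,1.4297)
  v4: (1-0.861)·(-2.84,-2.56) + 0.861·(-2.47,-2.62) = (-2.5214,-2.6117)
  v5: (1-0.861)·(0.13,-2.41) + 0.861·(1.17,-2.85) = (1.0254,-2.7888)
  v6: (1-0.861)·(1.81,-1.29) + 0.861·(4.16,-1.76) = (3.8334,-1.6947)
Shoelace sum Σ(x_i·y_{i+1} − x_{i+1}·y_i):
  i=1: 4.7982·4.0998 − 2.2210·0.4777 = +18.6107 (running +18.6107)
  i=2: 2.2210·1.4297 − -1.6457·4.0998 = +9.9225 (running +28.5332)
  i=3: -1.6457·-2.6117 − -2.5214·1.4297 = +7.9029 (running +36.4361)
  i=4: -2.5214·-2.7888 − 1.0254·-2.6117 = +9.7100 (running +46.1460)
  i=5: 1.0254·-1.6947 − 3.8334·-2.7888 = +8.9528 (running +55.0989)
  i=6: 3.8334·0.4777 − 4.7982·-1.6947 = +9.9627 (running +65.0616)
Area = |Σ|/2 = |65.0616|/2 = 32.5308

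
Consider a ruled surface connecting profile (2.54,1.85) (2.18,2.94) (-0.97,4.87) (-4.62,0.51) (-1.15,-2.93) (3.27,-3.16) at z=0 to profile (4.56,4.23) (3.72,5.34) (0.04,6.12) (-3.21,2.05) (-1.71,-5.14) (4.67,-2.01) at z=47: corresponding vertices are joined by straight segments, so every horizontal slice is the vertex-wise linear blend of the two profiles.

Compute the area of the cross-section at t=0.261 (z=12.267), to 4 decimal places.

Area at t=0.261: 46.1242

Cross-section at t=0.261: each vertex is (1-t)·p0[i] + t·p1[i].
  v1: (1-0.261)·(2.54,1.85) + 0.261·(4.56,4.23) = (3.0672,2.4712)
  v2: (1-0.261)·(2.18,2.94) + 0.261·(3.72,5.34) = (2.5819,3.5664)
  v3: (1-0.261)·(-0.97,4.87) + 0.261·(0.04,6.12) = (-0.7064,5.1963)
  v4: (1-0.261)·(-4.62,0.51) + 0.261·(-3.21,2.05) = (-4.2520,0.9119)
  v5: (1-0.261)·(-1.15,-2.93) + 0.261·(-1.71,-5.14) = (-1.2962,-3.5068)
  v6: (1-0.261)·(3.27,-3.16) + 0.261·(4.67,-2.01) = (3.6354,-2.8599)
Shoelace sum Σ(x_i·y_{i+1} − x_{i+1}·y_i):
  i=1: 3.0672·3.5664 − 2.5819·2.4712 = +4.5585 (running +4.5585)
  i=2: 2.5819·5.1963 − -0.7064·3.5664 = +15.9357 (running +20.4942)
  i=3: -0.7064·0.9119 − -4.2520·5.1963 = +21.4502 (running +41.9444)
  i=4: -4.2520·-3.5068 − -1.2962·0.9119 = +16.0929 (running +58.0373)
  i=5: -1.2962·-2.8599 − 3.6354·-3.5068 = +16.4555 (running +74.4928)
  i=6: 3.6354·2.4712 − 3.0672·-2.8599 = +17.7555 (running +92.2483)
Area = |Σ|/2 = |92.2483|/2 = 46.1242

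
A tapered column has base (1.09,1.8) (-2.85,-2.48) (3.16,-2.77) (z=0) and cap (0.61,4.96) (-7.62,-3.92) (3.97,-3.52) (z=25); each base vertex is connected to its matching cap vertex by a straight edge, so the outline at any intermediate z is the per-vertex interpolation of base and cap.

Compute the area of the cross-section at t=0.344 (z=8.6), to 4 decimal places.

Area at t=0.344: 23.3856

Cross-section at t=0.344: each vertex is (1-t)·p0[i] + t·p1[i].
  v1: (1-0.344)·(1.09,1.8) + 0.344·(0.61,4.96) = (0.9249,2.8870)
  v2: (1-0.344)·(-2.85,-2.48) + 0.344·(-7.62,-3.92) = (-4.4909,-2.9754)
  v3: (1-0.344)·(3.16,-2.77) + 0.344·(3.97,-3.52) = (3.4386,-3.0280)
Shoelace sum Σ(x_i·y_{i+1} − x_{i+1}·y_i):
  i=1: 0.9249·-2.9754 − -4.4909·2.8870 = +10.2135 (running +10.2135)
  i=2: -4.4909·-3.0280 − 3.4386·-2.9754 = +23.8296 (running +34.0431)
  i=3: 3.4386·2.8870 − 0.9249·-3.0280 = +12.7280 (running +46.7711)
Area = |Σ|/2 = |46.7711|/2 = 23.3856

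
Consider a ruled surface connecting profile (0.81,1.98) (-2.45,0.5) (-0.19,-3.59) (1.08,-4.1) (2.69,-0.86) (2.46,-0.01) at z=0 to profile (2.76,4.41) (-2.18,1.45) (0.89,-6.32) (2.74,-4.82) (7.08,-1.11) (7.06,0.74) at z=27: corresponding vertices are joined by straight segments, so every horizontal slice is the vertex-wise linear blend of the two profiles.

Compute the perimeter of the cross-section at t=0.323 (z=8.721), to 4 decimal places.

Perimeter at t=0.323: 20.5469

Cross-section at t=0.323: each vertex is (1-t)·p0[i] + t·p1[i].
  v1: (1-0.323)·(0.81,1.98) + 0.323·(2.76,4.41) = (1.4398,2.7649)
  v2: (1-0.323)·(-2.45,0.5) + 0.323·(-2.18,1.45) = (-2.3628,0.8069)
  v3: (1-0.323)·(-0.19,-3.59) + 0.323·(0.89,-6.32) = (0.1588,-4.4718)
  v4: (1-0.323)·(1.08,-4.1) + 0.323·(2.74,-4.82) = (1.6162,-4.3326)
  v5: (1-0.323)·(2.69,-0.86) + 0.323·(7.08,-1.11) = (4.1080,-0.9408)
  v6: (1-0.323)·(2.46,-0.01) + 0.323·(7.06,0.74) = (3.9458,0.2323)
Perimeter = Σ |v_{i+1} − v_i|:
  edge 1→2: √(-3.8026² + -1.9580²) = 4.2771 (running 4.2771)
  edge 2→3: √(2.5216² + -5.2786²) = 5.8500 (running 10.1272)
  edge 3→4: √(1.4573² + 0.1392²) = 1.4640 (running 11.5911)
  edge 4→5: √(2.4918² + 3.3918²) = 4.2087 (running 15.7999)
  edge 5→6: √(-0.1622² + 1.1730²) = 1.1842 (running 16.9840)
  edge 6→1: √(-2.5060² + 2.5326²) = 3.5629 (running 20.5469)
Perimeter = 20.5469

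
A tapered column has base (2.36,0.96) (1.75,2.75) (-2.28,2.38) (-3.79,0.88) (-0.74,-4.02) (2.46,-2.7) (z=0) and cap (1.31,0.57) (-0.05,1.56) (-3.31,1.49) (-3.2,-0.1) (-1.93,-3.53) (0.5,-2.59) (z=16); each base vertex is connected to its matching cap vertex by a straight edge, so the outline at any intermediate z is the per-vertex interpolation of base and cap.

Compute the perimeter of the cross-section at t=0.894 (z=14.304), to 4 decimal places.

Perimeter at t=0.894: 16.4552

Cross-section at t=0.894: each vertex is (1-t)·p0[i] + t·p1[i].
  v1: (1-0.894)·(2.36,0.96) + 0.894·(1.31,0.57) = (1.4213,0.6113)
  v2: (1-0.894)·(1.75,2.75) + 0.894·(-0.05,1.56) = (0.1408,1.6861)
  v3: (1-0.894)·(-2.28,2.38) + 0.894·(-3.31,1.49) = (-3.2008,1.5843)
  v4: (1-0.894)·(-3.79,0.88) + 0.894·(-3.2,-0.1) = (-3.2625,0.0039)
  v5: (1-0.894)·(-0.74,-4.02) + 0.894·(-1.93,-3.53) = (-1.8039,-3.5819)
  v6: (1-0.894)·(2.46,-2.7) + 0.894·(0.5,-2.59) = (0.7078,-2.6017)
Perimeter = Σ |v_{i+1} − v_i|:
  edge 1→2: √(-1.2805² + 1.0748²) = 1.6718 (running 1.6718)
  edge 2→3: √(-3.3416² + -0.1018²) = 3.3432 (running 5.0150)
  edge 3→4: √(-0.0617² + -1.5805²) = 1.5817 (running 6.5966)
  edge 4→5: √(1.4587² + -3.5858²) = 3.8712 (running 10.4678)
  edge 5→6: √(2.5116² + 0.9803²) = 2.6961 (running 13.1639)
  edge 6→1: √(0.7135² + 3.2130²) = 3.2913 (running 16.4552)
Perimeter = 16.4552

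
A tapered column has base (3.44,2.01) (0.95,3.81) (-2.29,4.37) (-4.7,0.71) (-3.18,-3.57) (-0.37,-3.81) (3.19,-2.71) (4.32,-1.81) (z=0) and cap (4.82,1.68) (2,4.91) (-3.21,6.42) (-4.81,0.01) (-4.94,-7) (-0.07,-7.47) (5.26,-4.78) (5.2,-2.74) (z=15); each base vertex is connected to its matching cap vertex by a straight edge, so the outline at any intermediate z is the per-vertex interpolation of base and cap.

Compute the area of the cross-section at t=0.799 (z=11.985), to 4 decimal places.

Cross-section at t=0.799: each vertex is (1-t)·p0[i] + t·p1[i].
  v1: (1-0.799)·(3.44,2.01) + 0.799·(4.82,1.68) = (4.5426,1.7463)
  v2: (1-0.799)·(0.95,3.81) + 0.799·(2,4.91) = (1.7890,4.6889)
  v3: (1-0.799)·(-2.29,4.37) + 0.799·(-3.21,6.42) = (-3.0251,6.0079)
  v4: (1-0.799)·(-4.7,0.71) + 0.799·(-4.81,0.01) = (-4.7879,0.1507)
  v5: (1-0.799)·(-3.18,-3.57) + 0.799·(-4.94,-7) = (-4.5862,-6.3106)
  v6: (1-0.799)·(-0.37,-3.81) + 0.799·(-0.07,-7.47) = (-0.1303,-6.7343)
  v7: (1-0.799)·(3.19,-2.71) + 0.799·(5.26,-4.78) = (4.8439,-4.3639)
  v8: (1-0.799)·(4.32,-1.81) + 0.799·(5.2,-2.74) = (5.0231,-2.5531)
Shoelace sum Σ(x_i·y_{i+1} − x_{i+1}·y_i):
  i=1: 4.5426·4.6889 − 1.7890·1.7463 = +18.1758 (running +18.1758)
  i=2: 1.7890·6.0079 − -3.0251·4.6889 = +24.9322 (running +43.1080)
  i=3: -3.0251·0.1507 − -4.7879·6.0079 = +28.3095 (running +71.4175)
  i=4: -4.7879·-6.3106 − -4.5862·0.1507 = +30.9055 (running +102.3230)
  i=5: -4.5862·-6.7343 − -0.1303·-6.3106 = +30.0630 (running +132.3860)
  i=6: -0.1303·-4.3639 − 4.8439·-6.7343 = +33.1893 (running +165.5753)
  i=7: 4.8439·-2.5531 − 5.0231·-4.3639 = +9.5537 (running +175.1290)
  i=8: 5.0231·1.7463 − 4.5426·-2.5531 = +20.3697 (running +195.4986)
Area = |Σ|/2 = |195.4986|/2 = 97.7493

Area at t=0.799: 97.7493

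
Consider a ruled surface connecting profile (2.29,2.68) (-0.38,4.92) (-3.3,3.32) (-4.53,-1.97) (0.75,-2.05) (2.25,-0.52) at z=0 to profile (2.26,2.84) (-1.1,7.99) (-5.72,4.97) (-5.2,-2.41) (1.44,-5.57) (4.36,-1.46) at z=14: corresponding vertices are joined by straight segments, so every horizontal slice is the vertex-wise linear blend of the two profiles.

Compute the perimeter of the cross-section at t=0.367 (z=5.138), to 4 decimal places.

Cross-section at t=0.367: each vertex is (1-t)·p0[i] + t·p1[i].
  v1: (1-0.367)·(2.29,2.68) + 0.367·(2.26,2.84) = (2.2790,2.7387)
  v2: (1-0.367)·(-0.38,4.92) + 0.367·(-1.1,7.99) = (-0.6442,6.0467)
  v3: (1-0.367)·(-3.3,3.32) + 0.367·(-5.72,4.97) = (-4.1881,3.9255)
  v4: (1-0.367)·(-4.53,-1.97) + 0.367·(-5.2,-2.41) = (-4.7759,-2.1315)
  v5: (1-0.367)·(0.75,-2.05) + 0.367·(1.44,-5.57) = (1.0032,-3.3418)
  v6: (1-0.367)·(2.25,-0.52) + 0.367·(4.36,-1.46) = (3.0244,-0.8650)
Perimeter = Σ |v_{i+1} − v_i|:
  edge 1→2: √(-2.9232² + 3.3080²) = 4.4145 (running 4.4145)
  edge 2→3: √(-3.5439² + -2.1211²) = 4.1302 (running 8.5447)
  edge 3→4: √(-0.5878² + -6.0570²) = 6.0855 (running 14.6302)
  edge 4→5: √(5.7791² + -1.2104²) = 5.9045 (running 20.5347)
  edge 5→6: √(2.0211² + 2.4769²) = 3.1968 (running 23.7315)
  edge 6→1: √(-0.7454² + 3.6037²) = 3.6800 (running 27.4115)
Perimeter = 27.4115

Perimeter at t=0.367: 27.4115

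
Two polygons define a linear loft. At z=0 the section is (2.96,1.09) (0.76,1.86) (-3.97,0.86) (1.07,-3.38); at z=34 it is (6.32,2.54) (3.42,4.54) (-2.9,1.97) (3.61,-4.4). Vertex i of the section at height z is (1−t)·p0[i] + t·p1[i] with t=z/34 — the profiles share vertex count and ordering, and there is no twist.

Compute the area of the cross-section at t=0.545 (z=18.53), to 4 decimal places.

Cross-section at t=0.545: each vertex is (1-t)·p0[i] + t·p1[i].
  v1: (1-0.545)·(2.96,1.09) + 0.545·(6.32,2.54) = (4.7912,1.8803)
  v2: (1-0.545)·(0.76,1.86) + 0.545·(3.42,4.54) = (2.2097,3.3206)
  v3: (1-0.545)·(-3.97,0.86) + 0.545·(-2.9,1.97) = (-3.3868,1.4649)
  v4: (1-0.545)·(1.07,-3.38) + 0.545·(3.61,-4.4) = (2.4543,-3.9359)
Shoelace sum Σ(x_i·y_{i+1} − x_{i+1}·y_i):
  i=1: 4.7912·3.3206 − 2.2097·1.8803 = +11.7549 (running +11.7549)
  i=2: 2.2097·1.4649 − -3.3868·3.3206 = +14.4835 (running +26.2383)
  i=3: -3.3868·-3.9359 − 2.4543·1.4649 = +9.7349 (running +35.9732)
  i=4: 2.4543·1.8803 − 4.7912·-3.9359 = +23.4724 (running +59.4456)
Area = |Σ|/2 = |59.4456|/2 = 29.7228

Area at t=0.545: 29.7228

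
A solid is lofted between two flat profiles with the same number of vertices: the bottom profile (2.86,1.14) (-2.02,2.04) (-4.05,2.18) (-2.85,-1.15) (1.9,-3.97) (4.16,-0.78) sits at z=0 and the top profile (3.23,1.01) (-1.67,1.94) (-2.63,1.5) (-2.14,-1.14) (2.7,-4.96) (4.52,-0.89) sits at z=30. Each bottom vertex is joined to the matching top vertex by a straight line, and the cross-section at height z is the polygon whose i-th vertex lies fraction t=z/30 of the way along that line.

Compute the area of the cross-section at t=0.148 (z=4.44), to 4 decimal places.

Cross-section at t=0.148: each vertex is (1-t)·p0[i] + t·p1[i].
  v1: (1-0.148)·(2.86,1.14) + 0.148·(3.23,1.01) = (2.9148,1.1208)
  v2: (1-0.148)·(-2.02,2.04) + 0.148·(-1.67,1.94) = (-1.9682,2.0252)
  v3: (1-0.148)·(-4.05,2.18) + 0.148·(-2.63,1.5) = (-3.8398,2.0794)
  v4: (1-0.148)·(-2.85,-1.15) + 0.148·(-2.14,-1.14) = (-2.7449,-1.1485)
  v5: (1-0.148)·(1.9,-3.97) + 0.148·(2.7,-4.96) = (2.0184,-4.1165)
  v6: (1-0.148)·(4.16,-0.78) + 0.148·(4.52,-0.89) = (4.2133,-0.7963)
Shoelace sum Σ(x_i·y_{i+1} − x_{i+1}·y_i):
  i=1: 2.9148·2.0252 − -1.9682·1.1208 = +8.1089 (running +8.1089)
  i=2: -1.9682·2.0794 − -3.8398·2.0252 = +3.6838 (running +11.7927)
  i=3: -3.8398·-1.1485 − -2.7449·2.0794 = +10.1178 (running +21.9105)
  i=4: -2.7449·-4.1165 − 2.0184·-1.1485 = +13.6177 (running +35.5282)
  i=5: 2.0184·-0.7963 − 4.2133·-4.1165 = +15.7368 (running +51.2650)
  i=6: 4.2133·1.1208 − 2.9148·-0.7963 = +7.0430 (running +58.3081)
Area = |Σ|/2 = |58.3081|/2 = 29.1540

Area at t=0.148: 29.1540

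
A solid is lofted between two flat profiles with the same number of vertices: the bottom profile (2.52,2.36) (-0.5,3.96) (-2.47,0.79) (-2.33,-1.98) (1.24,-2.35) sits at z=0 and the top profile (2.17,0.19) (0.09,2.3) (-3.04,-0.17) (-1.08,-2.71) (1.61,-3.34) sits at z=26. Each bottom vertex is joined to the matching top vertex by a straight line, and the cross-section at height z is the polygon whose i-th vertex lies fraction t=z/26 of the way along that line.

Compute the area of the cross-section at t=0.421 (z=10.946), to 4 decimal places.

Cross-section at t=0.421: each vertex is (1-t)·p0[i] + t·p1[i].
  v1: (1-0.421)·(2.52,2.36) + 0.421·(2.17,0.19) = (2.3727,1.4464)
  v2: (1-0.421)·(-0.5,3.96) + 0.421·(0.09,2.3) = (-0.2516,3.2611)
  v3: (1-0.421)·(-2.47,0.79) + 0.421·(-3.04,-0.17) = (-2.7100,0.3858)
  v4: (1-0.421)·(-2.33,-1.98) + 0.421·(-1.08,-2.71) = (-1.8037,-2.2873)
  v5: (1-0.421)·(1.24,-2.35) + 0.421·(1.61,-3.34) = (1.3958,-2.7668)
Shoelace sum Σ(x_i·y_{i+1} − x_{i+1}·y_i):
  i=1: 2.3727·3.2611 − -0.2516·1.4464 = +8.1015 (running +8.1015)
  i=2: -0.2516·0.3858 − -2.7100·3.2611 = +8.7405 (running +16.8420)
  i=3: -2.7100·-2.2873 − -1.8037·0.3858 = +6.8946 (running +23.7365)
  i=4: -1.8037·-2.7668 − 1.3958·-2.2873 = +8.1832 (running +31.9197)
  i=5: 1.3958·1.4464 − 2.3727·-2.7668 = +8.5835 (running +40.5032)
Area = |Σ|/2 = |40.5032|/2 = 20.2516

Area at t=0.421: 20.2516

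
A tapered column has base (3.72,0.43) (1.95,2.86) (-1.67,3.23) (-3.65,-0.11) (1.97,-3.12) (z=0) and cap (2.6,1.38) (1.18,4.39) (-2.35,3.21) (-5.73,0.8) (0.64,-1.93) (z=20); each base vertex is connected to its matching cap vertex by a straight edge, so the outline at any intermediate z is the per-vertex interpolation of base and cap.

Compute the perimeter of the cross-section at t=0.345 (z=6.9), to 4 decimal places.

Perimeter at t=0.345: 21.0716

Cross-section at t=0.345: each vertex is (1-t)·p0[i] + t·p1[i].
  v1: (1-0.345)·(3.72,0.43) + 0.345·(2.6,1.38) = (3.3336,0.7577)
  v2: (1-0.345)·(1.95,2.86) + 0.345·(1.18,4.39) = (1.6844,3.3878)
  v3: (1-0.345)·(-1.67,3.23) + 0.345·(-2.35,3.21) = (-1.9046,3.2231)
  v4: (1-0.345)·(-3.65,-0.11) + 0.345·(-5.73,0.8) = (-4.3676,0.2039)
  v5: (1-0.345)·(1.97,-3.12) + 0.345·(0.64,-1.93) = (1.5112,-2.7094)
Perimeter = Σ |v_{i+1} − v_i|:
  edge 1→2: √(-1.6493² + 2.6301²) = 3.1044 (running 3.1044)
  edge 2→3: √(-3.5889² + -0.1648²) = 3.5927 (running 6.6972)
  edge 3→4: √(-2.4630² + -3.0191²) = 3.8964 (running 10.5935)
  edge 4→5: √(5.8788² + -2.9134²) = 6.5611 (running 17.1546)
  edge 5→1: √(1.8224² + 3.4672²) = 3.9170 (running 21.0716)
Perimeter = 21.0716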